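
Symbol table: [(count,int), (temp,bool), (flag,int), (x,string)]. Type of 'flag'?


Lookup 'flag' → type int


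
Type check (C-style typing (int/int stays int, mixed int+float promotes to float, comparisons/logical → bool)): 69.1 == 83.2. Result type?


Operand types: float == float
Rule: comparison yields bool
Result type: bool


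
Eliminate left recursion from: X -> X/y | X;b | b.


Left-recursive alternatives: X/y, X;b; non-recursive: b
Introduce X': X -> bX', X' -> /yX' | ;bX' | ε


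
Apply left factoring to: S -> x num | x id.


Common prefix: 'x'
Factored: S -> x S', S' -> num | id


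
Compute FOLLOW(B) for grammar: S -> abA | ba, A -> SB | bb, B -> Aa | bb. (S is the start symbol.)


$ ∈ FOLLOW(S). For each A -> αBβ: add FIRST(β)\{ε} to FOLLOW(B); if β nullable, add FOLLOW(A).
FOLLOW(B) = {$, a, b}


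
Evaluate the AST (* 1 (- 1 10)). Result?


Evaluate inner: (- 1 10) = -9
Evaluate root: (* 1 -9) = -9
Result: -9


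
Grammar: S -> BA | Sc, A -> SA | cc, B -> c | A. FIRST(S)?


Per alternative of S: FIRST(BA) = {c}; FIRST(Sc) = {c}
FIRST(S) = {c}


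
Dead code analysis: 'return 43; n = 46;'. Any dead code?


statement follows a return and is unreachable
Dead: 'n = 46'


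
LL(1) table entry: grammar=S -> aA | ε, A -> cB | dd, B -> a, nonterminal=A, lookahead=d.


For [A, d]: 'd' ∈ FIRST(dd)
Entry: A -> dd


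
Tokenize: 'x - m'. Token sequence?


Scan left to right, longest-match per lexeme
Tokens: ID(x), OP(-), ID(m)


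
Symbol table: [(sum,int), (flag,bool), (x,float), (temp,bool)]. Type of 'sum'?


Lookup 'sum' → type int


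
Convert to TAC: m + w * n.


Break into single-operator statements:
t1 = w * n
t2 = m + t1


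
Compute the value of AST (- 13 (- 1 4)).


Evaluate inner: (- 1 4) = -3
Evaluate root: (- 13 -3) = 16
Result: 16


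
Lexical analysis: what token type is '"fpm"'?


Pattern: double-quoted sequence
Type: STRING_LITERAL


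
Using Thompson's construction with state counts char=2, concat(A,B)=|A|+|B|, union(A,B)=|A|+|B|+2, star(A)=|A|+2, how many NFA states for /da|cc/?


Syntax tree has 4 char leaf(s), 1 union(s), 0 star(s)
chars contribute 4×2 = 8; each union adds +2; each star adds +2
Total: 8 + 2 + 0 = 10 states


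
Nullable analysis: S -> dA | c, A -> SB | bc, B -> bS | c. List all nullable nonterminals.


A nonterminal is nullable iff some alternative derives ε (directly, or every symbol in it is nullable)
Nullable: {}


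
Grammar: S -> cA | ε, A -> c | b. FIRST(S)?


Per alternative of S: FIRST(cA) = {c}; FIRST(ε) = {ε}
FIRST(S) = {c, ε}


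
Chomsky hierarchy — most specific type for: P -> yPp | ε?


Single nonterminal LHS, but y^n p^n is not regular
Classification: Type 2 (Context-Free)


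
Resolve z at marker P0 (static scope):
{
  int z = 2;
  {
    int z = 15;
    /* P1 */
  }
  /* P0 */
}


z declared in the same block as P0
z = 2


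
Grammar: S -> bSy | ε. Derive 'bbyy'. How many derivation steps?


Derivation: S => bSy => bbSyy => bbyy
Steps: 3


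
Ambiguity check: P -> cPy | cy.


balanced c^n…y^n: each string has a unique parse
Unambiguous


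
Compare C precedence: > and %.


'%' is multiplicative (level 10); '>' is relational (level 7)
Higher level binds tighter
'%' has higher precedence than '>'


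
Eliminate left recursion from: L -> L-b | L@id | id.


Left-recursive alternatives: L-b, L@id; non-recursive: id
Introduce L': L -> idL', L' -> -bL' | @idL' | ε


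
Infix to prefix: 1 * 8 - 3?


left-to-right (same/higher precedence on left): tree is (- (* 1 8) 3)
Prefix: - * 1 8 3


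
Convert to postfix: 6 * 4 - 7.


Left to right (same or higher precedence on left)
Postfix: 6 4 * 7 -


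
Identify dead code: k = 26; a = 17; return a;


k is assigned but never read
Dead: 'k = 26'


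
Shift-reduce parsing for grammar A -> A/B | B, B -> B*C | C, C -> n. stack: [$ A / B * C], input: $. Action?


handle 'B*C' on top
Action: reduce (B -> B*C)


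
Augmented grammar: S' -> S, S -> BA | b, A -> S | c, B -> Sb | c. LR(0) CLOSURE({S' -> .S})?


Start: S' -> .S
For each item with dot before a nonterminal B, add B -> .γ for every B-production
Closure: [S' -> .S, S -> .BA, S -> .b, B -> .Sb, B -> .c]


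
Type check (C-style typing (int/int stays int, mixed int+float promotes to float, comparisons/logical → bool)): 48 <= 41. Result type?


Operand types: int <= int
Rule: comparison yields bool
Result type: bool


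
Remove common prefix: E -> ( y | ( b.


Common prefix: '('
Factored: E -> ( E', E' -> y | b


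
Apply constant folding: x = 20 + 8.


20 + 8 = 28 at compile time
Optimized: x = 28


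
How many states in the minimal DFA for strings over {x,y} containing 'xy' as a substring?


KMP-style automaton: 2 progress states + 1 absorbing accept = 3
Minimal DFA: 3 states


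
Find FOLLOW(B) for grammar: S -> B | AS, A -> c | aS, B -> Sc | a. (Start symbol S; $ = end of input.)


$ ∈ FOLLOW(S). For each A -> αBβ: add FIRST(β)\{ε} to FOLLOW(B); if β nullable, add FOLLOW(A).
FOLLOW(B) = {$, a, c}


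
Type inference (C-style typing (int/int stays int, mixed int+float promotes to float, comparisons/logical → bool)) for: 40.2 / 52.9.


Operand types: float / float
Rule: mixed int/float promotes to float; int/int stays int
Result type: float


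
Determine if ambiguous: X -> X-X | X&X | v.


'v-v&v' has two parse trees (no precedence encoded between - and &)
Ambiguous


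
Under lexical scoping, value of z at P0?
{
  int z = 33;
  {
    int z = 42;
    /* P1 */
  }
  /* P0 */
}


z declared in the same block as P0
z = 33


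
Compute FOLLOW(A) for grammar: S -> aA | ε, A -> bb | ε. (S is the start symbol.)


$ ∈ FOLLOW(S). For each A -> αBβ: add FIRST(β)\{ε} to FOLLOW(B); if β nullable, add FOLLOW(A).
FOLLOW(A) = {$}


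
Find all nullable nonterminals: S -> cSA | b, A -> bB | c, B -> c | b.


A nonterminal is nullable iff some alternative derives ε (directly, or every symbol in it is nullable)
Nullable: {}


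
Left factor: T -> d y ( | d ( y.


Common prefix: 'd'
Factored: T -> d T', T' -> y ( | ( y


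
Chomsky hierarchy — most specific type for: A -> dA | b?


Right-linear: every RHS is a terminal or a terminal followed by one nonterminal
Classification: Type 3 (Regular)


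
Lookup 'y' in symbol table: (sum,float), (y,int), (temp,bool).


Lookup 'y' → type int


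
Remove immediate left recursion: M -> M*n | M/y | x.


Left-recursive alternatives: M*n, M/y; non-recursive: x
Introduce M': M -> xM', M' -> *nM' | /yM' | ε


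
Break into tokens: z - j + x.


Scan left to right, longest-match per lexeme
Tokens: ID(z), OP(-), ID(j), OP(+), ID(x)


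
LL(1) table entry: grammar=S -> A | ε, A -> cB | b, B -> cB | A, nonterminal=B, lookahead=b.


For [B, b]: 'b' ∈ FIRST(A)
Entry: B -> A


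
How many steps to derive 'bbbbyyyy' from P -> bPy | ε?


Derivation: P => bPy => bbPyy => bbbPyyy => bbbbPyyyy => bbbbyyyy
Steps: 5


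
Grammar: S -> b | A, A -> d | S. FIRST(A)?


Per alternative of A: FIRST(d) = {d}; FIRST(S) = {b, d}
FIRST(A) = {b, d}


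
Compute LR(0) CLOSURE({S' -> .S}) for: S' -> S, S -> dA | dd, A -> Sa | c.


Start: S' -> .S
For each item with dot before a nonterminal B, add B -> .γ for every B-production
Closure: [S' -> .S, S -> .dA, S -> .dd]


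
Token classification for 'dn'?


Pattern: letter/underscore followed by alphanumerics, not a keyword
Type: IDENTIFIER


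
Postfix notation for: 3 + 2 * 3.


* has higher precedence, evaluate 2*3 first
Postfix: 3 2 3 * +


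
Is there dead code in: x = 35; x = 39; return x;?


first assignment to x is overwritten before any read
Dead: 'x = 35'


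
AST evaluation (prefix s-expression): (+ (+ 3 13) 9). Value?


Evaluate inner: (+ 3 13) = 16
Evaluate root: (+ 16 9) = 25
Result: 25


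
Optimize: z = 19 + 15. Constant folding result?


19 + 15 = 34 at compile time
Optimized: z = 34


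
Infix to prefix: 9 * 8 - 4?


left-to-right (same/higher precedence on left): tree is (- (* 9 8) 4)
Prefix: - * 9 8 4


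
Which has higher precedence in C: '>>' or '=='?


'>>' is shift (level 8); '==' is equality (level 6)
Higher level binds tighter
'>>' has higher precedence than '=='


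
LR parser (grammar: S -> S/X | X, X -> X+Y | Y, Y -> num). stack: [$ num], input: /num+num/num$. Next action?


'num' on top is the handle for Y -> num
Action: reduce (Y -> num)


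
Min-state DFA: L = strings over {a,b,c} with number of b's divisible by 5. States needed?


Track (count of b) mod 5: states 0..4, accept at 0
Minimal DFA: 5 states


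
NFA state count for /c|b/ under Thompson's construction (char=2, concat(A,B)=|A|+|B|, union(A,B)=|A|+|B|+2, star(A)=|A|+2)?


Syntax tree has 2 char leaf(s), 1 union(s), 0 star(s)
chars contribute 2×2 = 4; each union adds +2; each star adds +2
Total: 4 + 2 + 0 = 6 states


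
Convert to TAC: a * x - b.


Break into single-operator statements:
t1 = a * x
t2 = t1 - b


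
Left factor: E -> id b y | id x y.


Common prefix: 'id'
Factored: E -> id E', E' -> b y | x y


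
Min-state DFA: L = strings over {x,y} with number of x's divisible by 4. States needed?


Track (count of x) mod 4: states 0..3, accept at 0
Minimal DFA: 4 states


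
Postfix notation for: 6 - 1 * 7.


* has higher precedence, evaluate 1*7 first
Postfix: 6 1 7 * -


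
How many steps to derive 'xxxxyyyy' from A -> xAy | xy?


Derivation: A => xAy => xxAyy => xxxAyyy => xxxxyyyy
Steps: 4


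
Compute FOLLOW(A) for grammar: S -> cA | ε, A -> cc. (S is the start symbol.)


$ ∈ FOLLOW(S). For each A -> αBβ: add FIRST(β)\{ε} to FOLLOW(B); if β nullable, add FOLLOW(A).
FOLLOW(A) = {$}


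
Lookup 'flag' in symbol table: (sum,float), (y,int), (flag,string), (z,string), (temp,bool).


Lookup 'flag' → type string


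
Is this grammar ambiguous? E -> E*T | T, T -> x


precedence layered via separate nonterminal T: deterministic
Unambiguous


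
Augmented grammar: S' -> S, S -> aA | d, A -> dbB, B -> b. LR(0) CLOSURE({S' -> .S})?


Start: S' -> .S
For each item with dot before a nonterminal B, add B -> .γ for every B-production
Closure: [S' -> .S, S -> .aA, S -> .d]


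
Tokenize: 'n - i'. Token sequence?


Scan left to right, longest-match per lexeme
Tokens: ID(n), OP(-), ID(i)


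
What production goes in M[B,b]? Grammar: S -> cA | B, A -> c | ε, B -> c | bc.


For [B, b]: 'b' ∈ FIRST(bc)
Entry: B -> bc


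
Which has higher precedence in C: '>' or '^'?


'>' is relational (level 7); '^' is bitwise XOR (level 4)
Higher level binds tighter
'>' has higher precedence than '^'


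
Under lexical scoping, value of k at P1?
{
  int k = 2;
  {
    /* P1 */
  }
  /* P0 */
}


P1's block does not declare k; resolves to the enclosing declaration at depth 0
k = 2


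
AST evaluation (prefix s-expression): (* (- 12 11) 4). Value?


Evaluate inner: (- 12 11) = 1
Evaluate root: (* 1 4) = 4
Result: 4


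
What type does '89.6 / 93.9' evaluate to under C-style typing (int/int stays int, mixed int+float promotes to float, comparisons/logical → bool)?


Operand types: float / float
Rule: mixed int/float promotes to float; int/int stays int
Result type: float


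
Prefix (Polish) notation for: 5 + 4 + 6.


left-to-right (same/higher precedence on left): tree is (+ (+ 5 4) 6)
Prefix: + + 5 4 6


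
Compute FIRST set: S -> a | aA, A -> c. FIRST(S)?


Per alternative of S: FIRST(a) = {a}; FIRST(aA) = {a}
FIRST(S) = {a}


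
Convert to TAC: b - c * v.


Break into single-operator statements:
t1 = c * v
t2 = b - t1


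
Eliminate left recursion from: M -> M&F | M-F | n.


Left-recursive alternatives: M&F, M-F; non-recursive: n
Introduce M': M -> nM', M' -> &FM' | -FM' | ε


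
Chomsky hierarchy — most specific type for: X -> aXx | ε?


Single nonterminal LHS, but a^n x^n is not regular
Classification: Type 2 (Context-Free)


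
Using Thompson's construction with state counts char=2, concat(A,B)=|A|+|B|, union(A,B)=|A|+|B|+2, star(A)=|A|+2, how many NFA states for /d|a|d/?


Syntax tree has 3 char leaf(s), 2 union(s), 0 star(s)
chars contribute 3×2 = 6; each union adds +2; each star adds +2
Total: 6 + 4 + 0 = 10 states


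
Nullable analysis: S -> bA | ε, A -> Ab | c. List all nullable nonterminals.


A nonterminal is nullable iff some alternative derives ε (directly, or every symbol in it is nullable)
Nullable: {S}


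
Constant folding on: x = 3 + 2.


3 + 2 = 5 at compile time
Optimized: x = 5


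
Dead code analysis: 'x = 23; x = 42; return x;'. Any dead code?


first assignment to x is overwritten before any read
Dead: 'x = 23'


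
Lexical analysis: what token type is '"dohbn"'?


Pattern: double-quoted sequence
Type: STRING_LITERAL


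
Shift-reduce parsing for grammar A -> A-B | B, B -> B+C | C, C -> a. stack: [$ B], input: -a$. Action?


lookahead ∉ {+} so B won't extend; reduce A -> B
Action: reduce (A -> B)


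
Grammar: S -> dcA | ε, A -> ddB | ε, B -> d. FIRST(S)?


Per alternative of S: FIRST(dcA) = {d}; FIRST(ε) = {ε}
FIRST(S) = {d, ε}


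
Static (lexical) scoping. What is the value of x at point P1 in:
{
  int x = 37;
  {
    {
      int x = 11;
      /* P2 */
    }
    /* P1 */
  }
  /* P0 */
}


P1's block does not declare x; resolves to the enclosing declaration at depth 0
x = 37


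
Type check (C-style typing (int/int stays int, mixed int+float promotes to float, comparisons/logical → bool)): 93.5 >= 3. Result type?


Operand types: float >= int
Rule: comparison yields bool
Result type: bool


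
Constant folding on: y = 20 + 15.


20 + 15 = 35 at compile time
Optimized: y = 35


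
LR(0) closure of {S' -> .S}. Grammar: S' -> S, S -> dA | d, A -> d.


Start: S' -> .S
For each item with dot before a nonterminal B, add B -> .γ for every B-production
Closure: [S' -> .S, S -> .dA, S -> .d]


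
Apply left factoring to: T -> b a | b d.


Common prefix: 'b'
Factored: T -> b T', T' -> a | d


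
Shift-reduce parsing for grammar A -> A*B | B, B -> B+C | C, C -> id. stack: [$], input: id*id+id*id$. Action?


no handle on stack; shift 'id'
Action: shift


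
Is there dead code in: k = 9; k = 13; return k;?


first assignment to k is overwritten before any read
Dead: 'k = 9'


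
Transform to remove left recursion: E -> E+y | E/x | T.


Left-recursive alternatives: E+y, E/x; non-recursive: T
Introduce E': E -> TE', E' -> +yE' | /xE' | ε


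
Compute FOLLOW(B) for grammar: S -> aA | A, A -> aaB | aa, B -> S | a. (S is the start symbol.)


$ ∈ FOLLOW(S). For each A -> αBβ: add FIRST(β)\{ε} to FOLLOW(B); if β nullable, add FOLLOW(A).
FOLLOW(B) = {$}


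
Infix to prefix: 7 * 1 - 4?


left-to-right (same/higher precedence on left): tree is (- (* 7 1) 4)
Prefix: - * 7 1 4


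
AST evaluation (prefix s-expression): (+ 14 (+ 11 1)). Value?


Evaluate inner: (+ 11 1) = 12
Evaluate root: (+ 14 12) = 26
Result: 26


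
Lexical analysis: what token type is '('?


Pattern: delimiter/punctuation
Type: PUNCTUATION


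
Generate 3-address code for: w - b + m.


Break into single-operator statements:
t1 = w - b
t2 = t1 + m


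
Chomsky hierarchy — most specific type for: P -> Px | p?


Left-linear: every RHS is a terminal or one nonterminal followed by a terminal
Classification: Type 3 (Regular)


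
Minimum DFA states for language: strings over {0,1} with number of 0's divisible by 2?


Track (count of 0) mod 2: states 0..1, accept at 0
Minimal DFA: 2 states


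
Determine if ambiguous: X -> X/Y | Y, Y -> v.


precedence layered via separate nonterminal Y: deterministic
Unambiguous


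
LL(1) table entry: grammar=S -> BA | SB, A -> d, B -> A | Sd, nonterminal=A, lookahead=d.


For [A, d]: 'd' ∈ FIRST(d)
Entry: A -> d


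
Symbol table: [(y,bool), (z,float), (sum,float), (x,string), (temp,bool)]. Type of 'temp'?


Lookup 'temp' → type bool


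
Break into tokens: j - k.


Scan left to right, longest-match per lexeme
Tokens: ID(j), OP(-), ID(k)


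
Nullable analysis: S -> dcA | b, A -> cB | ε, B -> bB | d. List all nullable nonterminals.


A nonterminal is nullable iff some alternative derives ε (directly, or every symbol in it is nullable)
Nullable: {A}


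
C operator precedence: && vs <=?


'<=' is relational (level 7); '&&' is logical AND (level 2)
Higher level binds tighter
'<=' has higher precedence than '&&'


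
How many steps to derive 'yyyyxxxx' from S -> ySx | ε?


Derivation: S => ySx => yySxx => yyySxxx => yyyySxxxx => yyyyxxxx
Steps: 5


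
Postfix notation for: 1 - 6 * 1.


* has higher precedence, evaluate 6*1 first
Postfix: 1 6 1 * -


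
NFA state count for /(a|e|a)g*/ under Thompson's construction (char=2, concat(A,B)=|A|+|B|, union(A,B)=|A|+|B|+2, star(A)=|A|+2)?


Syntax tree has 4 char leaf(s), 2 union(s), 1 star(s)
chars contribute 4×2 = 8; each union adds +2; each star adds +2
Total: 8 + 4 + 2 = 14 states


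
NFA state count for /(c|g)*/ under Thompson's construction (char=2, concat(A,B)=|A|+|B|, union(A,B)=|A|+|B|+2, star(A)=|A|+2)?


Syntax tree has 2 char leaf(s), 1 union(s), 1 star(s)
chars contribute 2×2 = 4; each union adds +2; each star adds +2
Total: 4 + 2 + 2 = 8 states


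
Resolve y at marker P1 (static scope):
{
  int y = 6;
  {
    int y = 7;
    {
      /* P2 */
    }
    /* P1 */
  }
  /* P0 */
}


y declared in the same block as P1
y = 7


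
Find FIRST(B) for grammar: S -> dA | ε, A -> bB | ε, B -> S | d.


Per alternative of B: FIRST(S) = {d, ε}; FIRST(d) = {d}
FIRST(B) = {d, ε}


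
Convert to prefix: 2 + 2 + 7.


left-to-right (same/higher precedence on left): tree is (+ (+ 2 2) 7)
Prefix: + + 2 2 7


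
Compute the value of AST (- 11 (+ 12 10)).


Evaluate inner: (+ 12 10) = 22
Evaluate root: (- 11 22) = -11
Result: -11


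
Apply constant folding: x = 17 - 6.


17 - 6 = 11 at compile time
Optimized: x = 11


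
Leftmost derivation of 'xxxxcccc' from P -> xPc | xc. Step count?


Derivation: P => xPc => xxPcc => xxxPccc => xxxxcccc
Steps: 4


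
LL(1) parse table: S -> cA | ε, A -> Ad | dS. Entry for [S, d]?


For [S, d]: ε is nullable and 'd' ∈ FOLLOW(S)
Entry: S -> ε


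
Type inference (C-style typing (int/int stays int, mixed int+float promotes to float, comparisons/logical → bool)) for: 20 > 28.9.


Operand types: int > float
Rule: comparison yields bool
Result type: bool


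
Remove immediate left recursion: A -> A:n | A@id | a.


Left-recursive alternatives: A:n, A@id; non-recursive: a
Introduce A': A -> aA', A' -> :nA' | @idA' | ε


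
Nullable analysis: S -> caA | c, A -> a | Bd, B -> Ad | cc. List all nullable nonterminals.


A nonterminal is nullable iff some alternative derives ε (directly, or every symbol in it is nullable)
Nullable: {}


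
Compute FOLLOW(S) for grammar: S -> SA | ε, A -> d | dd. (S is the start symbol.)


$ ∈ FOLLOW(S). For each A -> αBβ: add FIRST(β)\{ε} to FOLLOW(B); if β nullable, add FOLLOW(A).
FOLLOW(S) = {$, d}


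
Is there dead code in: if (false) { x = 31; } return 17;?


condition is constant false, so the whole block is unreachable
Dead: 'if (false) { x = 31; }'


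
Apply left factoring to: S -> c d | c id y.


Common prefix: 'c'
Factored: S -> c S', S' -> d | id y


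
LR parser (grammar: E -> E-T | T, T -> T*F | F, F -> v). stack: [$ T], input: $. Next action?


lookahead ∉ {*} so T won't extend; reduce E -> T
Action: reduce (E -> T)


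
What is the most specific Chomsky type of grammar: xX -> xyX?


LHS has context (more than one symbol) and |LHS| ≤ |RHS|
Classification: Type 1 (Context-Sensitive)


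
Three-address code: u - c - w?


Break into single-operator statements:
t1 = u - c
t2 = t1 - w


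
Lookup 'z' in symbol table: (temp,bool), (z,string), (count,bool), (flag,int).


Lookup 'z' → type string


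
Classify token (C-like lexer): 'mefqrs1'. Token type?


Pattern: letter/underscore followed by alphanumerics, not a keyword
Type: IDENTIFIER


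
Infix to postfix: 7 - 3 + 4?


Left to right (same or higher precedence on left)
Postfix: 7 3 - 4 +


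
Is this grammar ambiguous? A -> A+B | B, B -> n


precedence layered via separate nonterminal B: deterministic
Unambiguous


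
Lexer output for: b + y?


Scan left to right, longest-match per lexeme
Tokens: ID(b), OP(+), ID(y)


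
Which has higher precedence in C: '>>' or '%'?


'%' is multiplicative (level 10); '>>' is shift (level 8)
Higher level binds tighter
'%' has higher precedence than '>>'


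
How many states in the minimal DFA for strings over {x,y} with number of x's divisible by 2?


Track (count of x) mod 2: states 0..1, accept at 0
Minimal DFA: 2 states


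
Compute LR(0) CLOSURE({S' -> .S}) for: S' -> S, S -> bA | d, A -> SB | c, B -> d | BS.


Start: S' -> .S
For each item with dot before a nonterminal B, add B -> .γ for every B-production
Closure: [S' -> .S, S -> .bA, S -> .d]


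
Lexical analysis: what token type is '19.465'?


Pattern: digits with a decimal point
Type: FLOAT_LITERAL


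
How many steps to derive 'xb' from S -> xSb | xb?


Derivation: S => xb
Steps: 1


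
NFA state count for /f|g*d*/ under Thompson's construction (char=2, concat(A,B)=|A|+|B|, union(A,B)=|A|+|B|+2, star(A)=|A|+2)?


Syntax tree has 3 char leaf(s), 1 union(s), 2 star(s)
chars contribute 3×2 = 6; each union adds +2; each star adds +2
Total: 6 + 2 + 4 = 12 states


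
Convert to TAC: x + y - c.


Break into single-operator statements:
t1 = x + y
t2 = t1 - c


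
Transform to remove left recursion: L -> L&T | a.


Left-recursive alternatives: L&T; non-recursive: a
Introduce L': L -> aL', L' -> &TL' | ε


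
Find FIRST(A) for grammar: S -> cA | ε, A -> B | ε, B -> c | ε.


Per alternative of A: FIRST(B) = {c, ε}; FIRST(ε) = {ε}
FIRST(A) = {c, ε}


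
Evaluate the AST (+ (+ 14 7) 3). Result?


Evaluate inner: (+ 14 7) = 21
Evaluate root: (+ 21 3) = 24
Result: 24


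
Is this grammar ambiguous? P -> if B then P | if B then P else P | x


dangling else: 'if B then if B then x else x' parses two ways
Ambiguous


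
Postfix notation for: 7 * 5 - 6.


Left to right (same or higher precedence on left)
Postfix: 7 5 * 6 -


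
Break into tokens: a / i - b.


Scan left to right, longest-match per lexeme
Tokens: ID(a), OP(/), ID(i), OP(-), ID(b)


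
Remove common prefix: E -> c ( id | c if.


Common prefix: 'c'
Factored: E -> c E', E' -> ( id | if


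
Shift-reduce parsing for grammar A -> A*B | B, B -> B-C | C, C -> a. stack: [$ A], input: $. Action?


start symbol A on stack, input exhausted
Action: accept


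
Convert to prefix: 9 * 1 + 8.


left-to-right (same/higher precedence on left): tree is (+ (* 9 1) 8)
Prefix: + * 9 1 8


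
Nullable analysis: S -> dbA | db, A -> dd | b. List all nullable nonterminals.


A nonterminal is nullable iff some alternative derives ε (directly, or every symbol in it is nullable)
Nullable: {}


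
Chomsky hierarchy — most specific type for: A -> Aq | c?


Left-linear: every RHS is a terminal or one nonterminal followed by a terminal
Classification: Type 3 (Regular)


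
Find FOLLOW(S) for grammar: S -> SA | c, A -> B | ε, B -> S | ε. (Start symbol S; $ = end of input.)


$ ∈ FOLLOW(S). For each A -> αBβ: add FIRST(β)\{ε} to FOLLOW(B); if β nullable, add FOLLOW(A).
FOLLOW(S) = {$, c}


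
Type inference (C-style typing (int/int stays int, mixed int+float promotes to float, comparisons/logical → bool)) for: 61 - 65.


Operand types: int - int
Rule: mixed int/float promotes to float; int/int stays int
Result type: int


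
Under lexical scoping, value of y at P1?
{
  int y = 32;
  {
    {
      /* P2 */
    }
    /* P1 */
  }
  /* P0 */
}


P1's block does not declare y; resolves to the enclosing declaration at depth 0
y = 32


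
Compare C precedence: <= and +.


'+' is additive (level 9); '<=' is relational (level 7)
Higher level binds tighter
'+' has higher precedence than '<='


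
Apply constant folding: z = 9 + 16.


9 + 16 = 25 at compile time
Optimized: z = 25


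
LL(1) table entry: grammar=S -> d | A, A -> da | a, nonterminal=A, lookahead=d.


For [A, d]: 'd' ∈ FIRST(da)
Entry: A -> da


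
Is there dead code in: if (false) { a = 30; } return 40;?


condition is constant false, so the whole block is unreachable
Dead: 'if (false) { a = 30; }'


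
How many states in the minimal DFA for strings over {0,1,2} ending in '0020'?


Track the longest suffix of input matching a prefix of '0020': 5 classes (prefixes of length 0..4)
Minimal DFA: 5 states


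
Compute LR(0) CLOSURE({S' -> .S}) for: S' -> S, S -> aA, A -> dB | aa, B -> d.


Start: S' -> .S
For each item with dot before a nonterminal B, add B -> .γ for every B-production
Closure: [S' -> .S, S -> .aA]


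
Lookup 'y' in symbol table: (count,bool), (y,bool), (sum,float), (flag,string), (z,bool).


Lookup 'y' → type bool


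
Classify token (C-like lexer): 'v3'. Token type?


Pattern: letter/underscore followed by alphanumerics, not a keyword
Type: IDENTIFIER


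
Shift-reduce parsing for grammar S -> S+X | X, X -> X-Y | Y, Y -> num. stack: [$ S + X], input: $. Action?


handle 'S+X' on top; lookahead ∈ FOLLOW(S) = {+, $}
Action: reduce (S -> S+X)


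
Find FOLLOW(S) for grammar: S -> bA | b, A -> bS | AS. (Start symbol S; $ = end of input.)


$ ∈ FOLLOW(S). For each A -> αBβ: add FIRST(β)\{ε} to FOLLOW(B); if β nullable, add FOLLOW(A).
FOLLOW(S) = {$, b}


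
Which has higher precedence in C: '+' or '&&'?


'+' is additive (level 9); '&&' is logical AND (level 2)
Higher level binds tighter
'+' has higher precedence than '&&'


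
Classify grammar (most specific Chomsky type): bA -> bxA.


LHS has context (more than one symbol) and |LHS| ≤ |RHS|
Classification: Type 1 (Context-Sensitive)


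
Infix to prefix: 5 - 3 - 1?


left-to-right (same/higher precedence on left): tree is (- (- 5 3) 1)
Prefix: - - 5 3 1


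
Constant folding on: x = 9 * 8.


9 * 8 = 72 at compile time
Optimized: x = 72


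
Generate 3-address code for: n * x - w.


Break into single-operator statements:
t1 = n * x
t2 = t1 - w


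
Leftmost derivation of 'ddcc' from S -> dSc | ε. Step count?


Derivation: S => dSc => ddScc => ddcc
Steps: 3


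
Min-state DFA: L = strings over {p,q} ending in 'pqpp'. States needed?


Track the longest suffix of input matching a prefix of 'pqpp': 5 classes (prefixes of length 0..4)
Minimal DFA: 5 states


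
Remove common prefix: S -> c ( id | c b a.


Common prefix: 'c'
Factored: S -> c S', S' -> ( id | b a


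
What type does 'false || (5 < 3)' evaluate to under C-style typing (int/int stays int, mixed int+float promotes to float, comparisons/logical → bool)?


Operand types: bool || bool
Rule: logical operators take bool operands and yield bool
Result type: bool


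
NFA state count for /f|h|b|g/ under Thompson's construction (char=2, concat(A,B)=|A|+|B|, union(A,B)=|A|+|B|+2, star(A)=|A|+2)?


Syntax tree has 4 char leaf(s), 3 union(s), 0 star(s)
chars contribute 4×2 = 8; each union adds +2; each star adds +2
Total: 8 + 6 + 0 = 14 states


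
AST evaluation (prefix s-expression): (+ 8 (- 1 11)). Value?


Evaluate inner: (- 1 11) = -10
Evaluate root: (+ 8 -10) = -2
Result: -2


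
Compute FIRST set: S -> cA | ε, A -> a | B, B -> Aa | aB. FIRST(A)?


Per alternative of A: FIRST(a) = {a}; FIRST(B) = {a}
FIRST(A) = {a}


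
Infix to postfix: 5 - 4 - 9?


Left to right (same or higher precedence on left)
Postfix: 5 4 - 9 -


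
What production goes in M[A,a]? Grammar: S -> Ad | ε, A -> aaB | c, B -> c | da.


For [A, a]: 'a' ∈ FIRST(aaB)
Entry: A -> aaB


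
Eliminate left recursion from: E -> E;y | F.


Left-recursive alternatives: E;y; non-recursive: F
Introduce E': E -> FE', E' -> ;yE' | ε


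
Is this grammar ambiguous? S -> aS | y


right-linear, alternatives start with distinct terminals 'a' vs 'y': unique leftmost derivation
Unambiguous


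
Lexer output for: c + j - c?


Scan left to right, longest-match per lexeme
Tokens: ID(c), OP(+), ID(j), OP(-), ID(c)


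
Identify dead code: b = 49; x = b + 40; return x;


b is read by x's definition; x is returned
No dead code


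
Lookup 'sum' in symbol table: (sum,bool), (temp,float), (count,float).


Lookup 'sum' → type bool


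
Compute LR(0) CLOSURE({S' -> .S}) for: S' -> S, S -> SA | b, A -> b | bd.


Start: S' -> .S
For each item with dot before a nonterminal B, add B -> .γ for every B-production
Closure: [S' -> .S, S -> .SA, S -> .b]


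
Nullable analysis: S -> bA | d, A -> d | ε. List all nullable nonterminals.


A nonterminal is nullable iff some alternative derives ε (directly, or every symbol in it is nullable)
Nullable: {A}


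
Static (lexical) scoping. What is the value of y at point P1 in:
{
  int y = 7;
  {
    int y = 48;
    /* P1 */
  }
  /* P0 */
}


y declared in the same block as P1
y = 48


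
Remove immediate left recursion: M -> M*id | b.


Left-recursive alternatives: M*id; non-recursive: b
Introduce M': M -> bM', M' -> *idM' | ε


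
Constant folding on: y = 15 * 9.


15 * 9 = 135 at compile time
Optimized: y = 135


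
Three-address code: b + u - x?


Break into single-operator statements:
t1 = b + u
t2 = t1 - x


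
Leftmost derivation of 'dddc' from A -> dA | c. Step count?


Derivation: A => dA => ddA => dddA => dddc
Steps: 4


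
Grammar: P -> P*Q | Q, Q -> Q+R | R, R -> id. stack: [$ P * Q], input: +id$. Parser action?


'+' can extend Q; shift to build Q -> Q+R
Action: shift


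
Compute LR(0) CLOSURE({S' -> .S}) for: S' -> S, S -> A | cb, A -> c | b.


Start: S' -> .S
For each item with dot before a nonterminal B, add B -> .γ for every B-production
Closure: [S' -> .S, S -> .A, S -> .cb, A -> .c, A -> .b]


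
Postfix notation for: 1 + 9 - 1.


Left to right (same or higher precedence on left)
Postfix: 1 9 + 1 -


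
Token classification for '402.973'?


Pattern: digits with a decimal point
Type: FLOAT_LITERAL


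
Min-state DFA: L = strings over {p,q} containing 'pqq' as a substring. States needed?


KMP-style automaton: 3 progress states + 1 absorbing accept = 4
Minimal DFA: 4 states


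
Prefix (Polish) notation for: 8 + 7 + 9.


left-to-right (same/higher precedence on left): tree is (+ (+ 8 7) 9)
Prefix: + + 8 7 9


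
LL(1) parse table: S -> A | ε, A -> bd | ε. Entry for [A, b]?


For [A, b]: 'b' ∈ FIRST(bd)
Entry: A -> bd


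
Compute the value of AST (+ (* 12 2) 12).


Evaluate inner: (* 12 2) = 24
Evaluate root: (+ 24 12) = 36
Result: 36


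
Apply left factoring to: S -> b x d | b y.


Common prefix: 'b'
Factored: S -> b S', S' -> x d | y


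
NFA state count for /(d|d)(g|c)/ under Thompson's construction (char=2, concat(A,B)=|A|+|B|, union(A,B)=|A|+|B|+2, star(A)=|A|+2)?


Syntax tree has 4 char leaf(s), 2 union(s), 0 star(s)
chars contribute 4×2 = 8; each union adds +2; each star adds +2
Total: 8 + 4 + 0 = 12 states


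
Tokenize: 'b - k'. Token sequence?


Scan left to right, longest-match per lexeme
Tokens: ID(b), OP(-), ID(k)


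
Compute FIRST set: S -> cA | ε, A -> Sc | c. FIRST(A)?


Per alternative of A: FIRST(Sc) = {c}; FIRST(c) = {c}
FIRST(A) = {c}


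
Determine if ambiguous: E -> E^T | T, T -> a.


precedence layered via separate nonterminal T: deterministic
Unambiguous


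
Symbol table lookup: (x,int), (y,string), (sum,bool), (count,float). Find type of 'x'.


Lookup 'x' → type int


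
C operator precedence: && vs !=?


'!=' is equality (level 6); '&&' is logical AND (level 2)
Higher level binds tighter
'!=' has higher precedence than '&&'


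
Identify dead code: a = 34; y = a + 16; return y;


a is read by y's definition; y is returned
No dead code


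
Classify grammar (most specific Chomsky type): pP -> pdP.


LHS has context (more than one symbol) and |LHS| ≤ |RHS|
Classification: Type 1 (Context-Sensitive)


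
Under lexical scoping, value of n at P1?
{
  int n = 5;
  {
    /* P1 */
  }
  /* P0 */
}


P1's block does not declare n; resolves to the enclosing declaration at depth 0
n = 5


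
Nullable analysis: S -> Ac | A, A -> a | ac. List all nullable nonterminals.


A nonterminal is nullable iff some alternative derives ε (directly, or every symbol in it is nullable)
Nullable: {}


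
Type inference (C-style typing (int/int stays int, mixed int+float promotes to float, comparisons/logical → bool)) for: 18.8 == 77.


Operand types: float == int
Rule: comparison yields bool
Result type: bool


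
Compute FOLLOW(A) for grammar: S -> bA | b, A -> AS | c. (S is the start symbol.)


$ ∈ FOLLOW(S). For each A -> αBβ: add FIRST(β)\{ε} to FOLLOW(B); if β nullable, add FOLLOW(A).
FOLLOW(A) = {$, b}


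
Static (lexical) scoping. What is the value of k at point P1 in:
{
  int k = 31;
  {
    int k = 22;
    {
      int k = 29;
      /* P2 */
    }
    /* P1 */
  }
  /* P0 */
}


k declared in the same block as P1
k = 22


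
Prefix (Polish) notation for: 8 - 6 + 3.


left-to-right (same/higher precedence on left): tree is (+ (- 8 6) 3)
Prefix: + - 8 6 3


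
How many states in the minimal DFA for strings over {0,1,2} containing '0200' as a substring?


KMP-style automaton: 4 progress states + 1 absorbing accept = 5
Minimal DFA: 5 states


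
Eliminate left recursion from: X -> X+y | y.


Left-recursive alternatives: X+y; non-recursive: y
Introduce X': X -> yX', X' -> +yX' | ε


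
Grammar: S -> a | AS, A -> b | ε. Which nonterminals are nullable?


A nonterminal is nullable iff some alternative derives ε (directly, or every symbol in it is nullable)
Nullable: {A}


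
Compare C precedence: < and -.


'-' is additive (level 9); '<' is relational (level 7)
Higher level binds tighter
'-' has higher precedence than '<'


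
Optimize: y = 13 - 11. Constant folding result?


13 - 11 = 2 at compile time
Optimized: y = 2


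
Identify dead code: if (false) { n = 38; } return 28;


condition is constant false, so the whole block is unreachable
Dead: 'if (false) { n = 38; }'


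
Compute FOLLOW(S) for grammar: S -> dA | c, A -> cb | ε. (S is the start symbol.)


$ ∈ FOLLOW(S). For each A -> αBβ: add FIRST(β)\{ε} to FOLLOW(B); if β nullable, add FOLLOW(A).
FOLLOW(S) = {$}


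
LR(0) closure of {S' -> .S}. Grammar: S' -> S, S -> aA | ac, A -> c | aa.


Start: S' -> .S
For each item with dot before a nonterminal B, add B -> .γ for every B-production
Closure: [S' -> .S, S -> .aA, S -> .ac]


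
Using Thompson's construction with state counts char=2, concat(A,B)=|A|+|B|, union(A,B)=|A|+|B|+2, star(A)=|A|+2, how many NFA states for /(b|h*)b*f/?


Syntax tree has 4 char leaf(s), 1 union(s), 2 star(s)
chars contribute 4×2 = 8; each union adds +2; each star adds +2
Total: 8 + 2 + 4 = 14 states


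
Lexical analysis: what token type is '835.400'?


Pattern: digits with a decimal point
Type: FLOAT_LITERAL


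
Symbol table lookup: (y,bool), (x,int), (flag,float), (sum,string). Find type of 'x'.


Lookup 'x' → type int


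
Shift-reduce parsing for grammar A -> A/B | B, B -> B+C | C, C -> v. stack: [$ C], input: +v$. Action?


'C' (not preceded by B+) is the handle for B -> C
Action: reduce (B -> C)


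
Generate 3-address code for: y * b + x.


Break into single-operator statements:
t1 = y * b
t2 = t1 + x


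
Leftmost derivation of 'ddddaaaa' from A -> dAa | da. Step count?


Derivation: A => dAa => ddAaa => dddAaaa => ddddaaaa
Steps: 4


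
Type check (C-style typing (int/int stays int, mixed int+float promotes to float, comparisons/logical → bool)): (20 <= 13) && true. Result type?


Operand types: bool && bool
Rule: logical operators take bool operands and yield bool
Result type: bool


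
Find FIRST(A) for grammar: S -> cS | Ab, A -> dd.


Per alternative of A: FIRST(dd) = {d}
FIRST(A) = {d}


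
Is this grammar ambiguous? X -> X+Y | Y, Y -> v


precedence layered via separate nonterminal Y: deterministic
Unambiguous


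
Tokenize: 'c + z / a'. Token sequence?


Scan left to right, longest-match per lexeme
Tokens: ID(c), OP(+), ID(z), OP(/), ID(a)


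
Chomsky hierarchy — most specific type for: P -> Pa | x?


Left-linear: every RHS is a terminal or one nonterminal followed by a terminal
Classification: Type 3 (Regular)


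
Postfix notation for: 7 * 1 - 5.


Left to right (same or higher precedence on left)
Postfix: 7 1 * 5 -


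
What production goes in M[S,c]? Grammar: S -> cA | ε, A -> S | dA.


For [S, c]: 'c' ∈ FIRST(cA)
Entry: S -> cA


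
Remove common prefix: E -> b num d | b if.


Common prefix: 'b'
Factored: E -> b E', E' -> num d | if


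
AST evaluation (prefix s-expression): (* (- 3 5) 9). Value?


Evaluate inner: (- 3 5) = -2
Evaluate root: (* -2 9) = -18
Result: -18


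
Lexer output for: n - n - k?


Scan left to right, longest-match per lexeme
Tokens: ID(n), OP(-), ID(n), OP(-), ID(k)


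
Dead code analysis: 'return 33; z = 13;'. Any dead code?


statement follows a return and is unreachable
Dead: 'z = 13'


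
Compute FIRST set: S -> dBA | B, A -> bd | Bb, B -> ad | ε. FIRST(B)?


Per alternative of B: FIRST(ad) = {a}; FIRST(ε) = {ε}
FIRST(B) = {a, ε}


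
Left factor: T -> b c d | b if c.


Common prefix: 'b'
Factored: T -> b T', T' -> c d | if c


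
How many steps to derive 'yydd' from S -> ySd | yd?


Derivation: S => ySd => yydd
Steps: 2


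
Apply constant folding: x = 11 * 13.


11 * 13 = 143 at compile time
Optimized: x = 143


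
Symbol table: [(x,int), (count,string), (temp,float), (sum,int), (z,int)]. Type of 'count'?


Lookup 'count' → type string


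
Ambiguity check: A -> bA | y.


right-linear, alternatives start with distinct terminals 'b' vs 'y': unique leftmost derivation
Unambiguous


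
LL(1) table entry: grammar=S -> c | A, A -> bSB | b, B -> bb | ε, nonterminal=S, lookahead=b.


For [S, b]: 'b' ∈ FIRST(A)
Entry: S -> A


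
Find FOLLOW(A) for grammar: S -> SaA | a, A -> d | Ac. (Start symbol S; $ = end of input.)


$ ∈ FOLLOW(S). For each A -> αBβ: add FIRST(β)\{ε} to FOLLOW(B); if β nullable, add FOLLOW(A).
FOLLOW(A) = {$, a, c}


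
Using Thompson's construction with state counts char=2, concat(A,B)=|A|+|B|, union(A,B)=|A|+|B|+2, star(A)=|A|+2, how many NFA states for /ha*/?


Syntax tree has 2 char leaf(s), 0 union(s), 1 star(s)
chars contribute 2×2 = 4; each union adds +2; each star adds +2
Total: 4 + 0 + 2 = 6 states


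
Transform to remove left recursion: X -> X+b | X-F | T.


Left-recursive alternatives: X+b, X-F; non-recursive: T
Introduce X': X -> TX', X' -> +bX' | -FX' | ε
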